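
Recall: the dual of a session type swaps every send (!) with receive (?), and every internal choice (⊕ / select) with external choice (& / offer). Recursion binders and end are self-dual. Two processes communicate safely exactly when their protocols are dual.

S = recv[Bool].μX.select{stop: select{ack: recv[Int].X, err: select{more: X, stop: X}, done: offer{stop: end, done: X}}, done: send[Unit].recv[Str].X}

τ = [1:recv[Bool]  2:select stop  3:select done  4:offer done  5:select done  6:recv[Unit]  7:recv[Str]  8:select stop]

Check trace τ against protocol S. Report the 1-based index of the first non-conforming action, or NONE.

step 1: recv[Bool]  match  cont: μX.…
step 2: select stop  match  cont: select{ack: recv[Int].μX.…, err: select{more: μX.…, stop: μX.…}, done: offer{stop: end, done: μX.…}}
step 3: select done  match  cont: offer{stop: end, done: μX.…}
step 4: offer done  match  cont: μX.…
step 5: select done  match  cont: send[Unit].recv[Str].μX.…
step 6: got recv[Unit], protocol expects send[Unit]  ✗

6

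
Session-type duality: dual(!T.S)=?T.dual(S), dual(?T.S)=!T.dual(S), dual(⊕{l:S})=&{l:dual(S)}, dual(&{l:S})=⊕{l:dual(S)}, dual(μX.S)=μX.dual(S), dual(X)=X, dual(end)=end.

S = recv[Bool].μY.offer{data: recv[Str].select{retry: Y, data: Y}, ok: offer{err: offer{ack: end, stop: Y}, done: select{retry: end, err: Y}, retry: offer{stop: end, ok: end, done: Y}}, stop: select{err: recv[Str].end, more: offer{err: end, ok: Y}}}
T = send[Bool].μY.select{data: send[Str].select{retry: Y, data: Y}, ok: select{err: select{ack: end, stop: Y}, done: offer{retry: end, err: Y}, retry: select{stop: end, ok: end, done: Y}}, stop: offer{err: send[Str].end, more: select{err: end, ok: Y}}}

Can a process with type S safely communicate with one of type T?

NO

recv[Bool] vs send[Bool]  match
  μY vs μY  match (binder kept)
    offer{data,ok,stop} vs select{data,ok,stop}  match same labels
      • data:
        recv[Str] vs send[Str]  match
          select{retry,data} vs select{retry,data}  ✗ choice polarity not flipped — not dual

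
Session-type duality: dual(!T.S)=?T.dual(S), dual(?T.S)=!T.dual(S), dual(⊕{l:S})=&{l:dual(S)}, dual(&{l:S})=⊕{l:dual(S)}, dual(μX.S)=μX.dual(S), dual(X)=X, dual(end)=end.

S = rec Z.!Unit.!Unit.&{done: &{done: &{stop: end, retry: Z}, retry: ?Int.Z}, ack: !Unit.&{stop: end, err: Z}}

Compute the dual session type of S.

rec Z.?Unit.?Unit.+{done: +{done: +{stop: end, retry: Z}, retry: !Int.Z}, ack: ?Unit.+{stop: end, err: Z}}

rec Z = rec Z  (μ self-dual)
  !Unit = ?Unit
    !Unit = ?Unit
      &{done,ack} = +{done,ack}  (offer→select)
        case done:
          &{done,retry} = +{done,retry}  (offer→select)
            case done:
              &{stop,retry} = +{stop,retry}  (offer→select)
                case stop:
                  dual(end) = end
                case retry:
                  dual(Z) = Z
            case retry:
              ?Int = !Int
                dual(Z) = Z
        case ack:
          !Unit = ?Unit
            &{stop,err} = +{stop,err}  (offer→select)
              case stop:
                dual(end) = end
              case err:
                dual(Z) = Z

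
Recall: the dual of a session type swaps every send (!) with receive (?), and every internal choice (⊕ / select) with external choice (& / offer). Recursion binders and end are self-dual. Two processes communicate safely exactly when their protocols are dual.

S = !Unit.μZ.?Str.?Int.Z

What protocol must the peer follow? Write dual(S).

!Unit → ?Unit
  μZ → μZ  (binder kept)
    ?Str → !Str
      ?Int → !Int
        Z ↦ Z

?Unit.μZ.!Str.!Int.Z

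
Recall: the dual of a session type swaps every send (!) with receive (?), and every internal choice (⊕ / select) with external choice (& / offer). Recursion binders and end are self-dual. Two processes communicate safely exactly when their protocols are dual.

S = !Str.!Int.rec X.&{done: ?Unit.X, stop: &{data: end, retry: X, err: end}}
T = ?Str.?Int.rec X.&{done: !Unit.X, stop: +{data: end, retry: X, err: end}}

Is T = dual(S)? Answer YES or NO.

NO

!Str | ?Str  match
  !Int | ?Int  match
    rec X | rec X  match (rec unchanged)
      &{done,stop} | &{done,stop}  ✗ choice polarity not flipped — not dual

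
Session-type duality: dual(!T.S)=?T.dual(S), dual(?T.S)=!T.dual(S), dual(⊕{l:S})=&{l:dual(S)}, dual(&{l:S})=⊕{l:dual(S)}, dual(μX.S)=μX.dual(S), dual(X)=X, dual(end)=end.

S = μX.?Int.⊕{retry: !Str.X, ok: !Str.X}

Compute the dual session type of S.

μX.!Int.&{retry: ?Str.X, ok: ?Str.X}

μX = μX  (rec unchanged)
  ?Int = !Int
    ⊕{retry,ok} = &{retry,ok}  (internal→external)
      • retry:
        !Str = ?Str
          X self-dual
      • ok:
        !Str = ?Str
          X self-dual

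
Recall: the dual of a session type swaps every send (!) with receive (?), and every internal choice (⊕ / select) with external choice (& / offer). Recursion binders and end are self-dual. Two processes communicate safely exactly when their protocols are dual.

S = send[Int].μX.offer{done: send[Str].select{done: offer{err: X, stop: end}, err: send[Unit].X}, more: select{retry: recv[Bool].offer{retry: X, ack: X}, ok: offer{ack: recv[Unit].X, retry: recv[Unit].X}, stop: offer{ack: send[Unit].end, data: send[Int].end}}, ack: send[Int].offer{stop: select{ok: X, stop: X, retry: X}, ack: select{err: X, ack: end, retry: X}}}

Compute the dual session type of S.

recv[Int].μX.select{done: recv[Str].offer{done: select{err: X, stop: end}, err: recv[Unit].X}, more: offer{retry: send[Bool].select{retry: X, ack: X}, ok: select{ack: send[Unit].X, retry: send[Unit].X}, stop: select{ack: recv[Unit].end, data: recv[Int].end}}, ack: recv[Int].select{stop: offer{ok: X, stop: X, retry: X}, ack: offer{err: X, ack: end, retry: X}}}

send[Int] = recv[Int]
  μX = μX  (rec unchanged)
    offer{done,more,ack} = select{done,more,ack}  (&→⊕)
      • done:
        send[Str] = recv[Str]
          select{done,err} = offer{done,err}  (internal→external)
            • done:
              offer{err,stop} = select{err,stop}  (&→⊕)
                • err:
                  dual(X) = X
                • stop:
                  dual(end) = end
            • err:
              send[Unit] = recv[Unit]
                dual(X) = X
      • more:
        select{retry,ok,stop} = offer{retry,ok,stop}  (internal→external)
          • retry:
            recv[Bool] = send[Bool]
              offer{retry,ack} = select{retry,ack}  (&→⊕)
                • retry:
                  dual(X) = X
                • ack:
                  dual(X) = X
          • ok:
            offer{ack,retry} = select{ack,retry}  (&→⊕)
              • ack:
                recv[Unit] = send[Unit]
                  dual(X) = X
              • retry:
                recv[Unit] = send[Unit]
                  dual(X) = X
          • stop:
            offer{ack,data} = select{ack,data}  (&→⊕)
              • ack:
                send[Unit] = recv[Unit]
                  dual(end) = end
              • data:
                send[Int] = recv[Int]
                  dual(end) = end
      • ack:
        send[Int] = recv[Int]
          offer{stop,ack} = select{stop,ack}  (&→⊕)
            • stop:
              select{ok,stop,retry} = offer{ok,stop,retry}  (internal→external)
                • ok:
                  dual(X) = X
                • stop:
                  dual(X) = X
                • retry:
                  dual(X) = X
            • ack:
              select{err,ack,retry} = offer{err,ack,retry}  (internal→external)
                • err:
                  dual(X) = X
                • ack:
                  dual(end) = end
                • retry:
                  dual(X) = X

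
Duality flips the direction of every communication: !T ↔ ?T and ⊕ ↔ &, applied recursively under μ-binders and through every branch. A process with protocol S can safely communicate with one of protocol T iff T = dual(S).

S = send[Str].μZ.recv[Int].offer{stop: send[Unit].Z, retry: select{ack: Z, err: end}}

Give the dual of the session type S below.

recv[Str].μZ.send[Int].select{stop: recv[Unit].Z, retry: offer{ack: Z, err: end}}

send[Str] → recv[Str]
  μZ → μZ  (binder kept)
    recv[Int] → send[Int]
      offer{stop,retry} → select{stop,retry}  (external→internal)
        [stop]
          send[Unit] → recv[Unit]
            dual(Z) = Z
        [retry]
          select{ack,err} → offer{ack,err}  (internal→external)
            [ack]
              dual(Z) = Z
            [err]
              dual(end) = end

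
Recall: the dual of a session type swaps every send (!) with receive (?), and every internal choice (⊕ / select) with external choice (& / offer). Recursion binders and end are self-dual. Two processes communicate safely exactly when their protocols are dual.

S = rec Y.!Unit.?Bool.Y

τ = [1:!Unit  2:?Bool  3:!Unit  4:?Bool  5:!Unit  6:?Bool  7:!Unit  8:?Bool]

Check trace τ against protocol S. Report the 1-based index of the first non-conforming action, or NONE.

[1] !Unit  ok  state: ?Bool.rec Y.…
[2] ?Bool  ok  state: rec Y.…
[3] !Unit  ok  state: ?Bool.rec Y.…
[4] ?Bool  ok  state: rec Y.…
[5] !Unit  ok  state: ?Bool.rec Y.…
[6] ?Bool  ok  state: rec Y.…
[7] !Unit  ok  state: ?Bool.rec Y.…
[8] ?Bool  ok  state: rec Y.…
all 8 steps conform

NONE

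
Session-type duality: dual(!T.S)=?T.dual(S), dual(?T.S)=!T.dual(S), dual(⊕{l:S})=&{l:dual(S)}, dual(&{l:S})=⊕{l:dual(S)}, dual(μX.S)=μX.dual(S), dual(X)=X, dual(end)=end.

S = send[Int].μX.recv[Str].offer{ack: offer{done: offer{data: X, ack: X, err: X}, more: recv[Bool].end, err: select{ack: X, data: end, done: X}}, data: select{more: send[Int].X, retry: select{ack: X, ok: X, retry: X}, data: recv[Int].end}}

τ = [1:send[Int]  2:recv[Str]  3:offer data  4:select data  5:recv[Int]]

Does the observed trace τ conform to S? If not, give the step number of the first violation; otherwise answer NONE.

NONE

[1] send[Int]  ✓  state: μX.…
[2] recv[Str]  ✓  state: offer{ack: offer{done: offer{data: μX.…, ack: μX.…, err: μX.…}, more: recv[Bool].end, err: select{ack: μX.…, data: end, done: μX.…}}, data: select{more: send[Int].μX.…, retry: select{ack: μX.…, ok: μX.…, retry: μX.…}, data: recv[Int].end}}
[3] offer data  ✓  state: select{more: send[Int].μX.…, retry: select{ack: μX.…, ok: μX.…, retry: μX.…}, data: recv[Int].end}
[4] select data  ✓  state: recv[Int].end
[5] recv[Int]  ✓  state: end
trace exhausted — no violation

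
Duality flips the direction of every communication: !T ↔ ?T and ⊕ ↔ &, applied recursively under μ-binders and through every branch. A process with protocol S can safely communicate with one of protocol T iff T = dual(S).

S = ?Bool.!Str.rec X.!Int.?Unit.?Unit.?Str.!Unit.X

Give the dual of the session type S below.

!Bool.?Str.rec X.?Int.!Unit.!Unit.!Str.?Unit.X

?Bool → !Bool
  !Str → ?Str
    rec X → rec X  (μ self-dual)
      !Int → ?Int
        ?Unit → !Unit
          ?Unit → !Unit
            ?Str → !Str
              !Unit → ?Unit
                dual(X) = X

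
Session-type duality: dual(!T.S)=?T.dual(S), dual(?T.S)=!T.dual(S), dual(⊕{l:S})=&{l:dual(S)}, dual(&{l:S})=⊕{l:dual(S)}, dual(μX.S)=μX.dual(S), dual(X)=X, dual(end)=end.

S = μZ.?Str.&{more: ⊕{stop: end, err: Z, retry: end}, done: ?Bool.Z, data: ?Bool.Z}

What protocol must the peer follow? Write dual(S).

μZ.!Str.⊕{more: &{stop: end, err: Z, retry: end}, done: !Bool.Z, data: !Bool.Z}

μZ = μZ  (μ self-dual)
  ?Str = !Str
    &{more,done,data} = ⊕{more,done,data}  (&→⊕)
      [more]
        ⊕{stop,err,retry} = &{stop,err,retry}  (internal→external)
          [stop]
            end ↦ end
          [err]
            Z ↦ Z
          [retry]
            end ↦ end
      [done]
        ?Bool = !Bool
          Z ↦ Z
      [data]
        ?Bool = !Bool
          Z ↦ Z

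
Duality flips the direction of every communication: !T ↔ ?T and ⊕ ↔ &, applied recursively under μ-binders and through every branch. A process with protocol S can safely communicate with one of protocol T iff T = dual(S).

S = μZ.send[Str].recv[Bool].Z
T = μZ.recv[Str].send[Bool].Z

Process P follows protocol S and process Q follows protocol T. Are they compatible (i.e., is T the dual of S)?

YES

μZ vs μZ  ✓ (binder kept)
  send[Str] vs recv[Str]  ✓
    recv[Bool] vs send[Bool]  ✓
      Z vs Z  ✓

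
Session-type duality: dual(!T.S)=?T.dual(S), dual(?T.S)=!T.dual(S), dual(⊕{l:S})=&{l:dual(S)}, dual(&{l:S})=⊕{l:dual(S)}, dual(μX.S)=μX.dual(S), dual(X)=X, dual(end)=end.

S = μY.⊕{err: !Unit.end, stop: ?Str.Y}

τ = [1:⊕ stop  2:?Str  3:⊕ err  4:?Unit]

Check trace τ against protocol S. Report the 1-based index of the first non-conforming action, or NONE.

step 1: ⊕ stop  match  now at ?Str.μY.…
step 2: ?Str  match  now at μY.…
step 3: ⊕ err  match  now at !Unit.end
step 4: got ?Unit, protocol expects !Unit  ✗

4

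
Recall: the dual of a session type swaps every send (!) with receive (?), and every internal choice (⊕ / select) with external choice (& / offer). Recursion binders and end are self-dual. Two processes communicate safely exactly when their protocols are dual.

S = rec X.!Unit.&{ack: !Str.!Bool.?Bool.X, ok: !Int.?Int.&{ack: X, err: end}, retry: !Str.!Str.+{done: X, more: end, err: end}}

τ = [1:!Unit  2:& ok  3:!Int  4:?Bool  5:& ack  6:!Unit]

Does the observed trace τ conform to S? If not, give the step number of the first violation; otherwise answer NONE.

4

[1] !Unit  ok  cont: &{ack: !Str.!Bool.?Bool.rec X.…, ok: !Int.?Int.&{ack: rec X.…, err: end}, retry: !Str.!Str.+{done: rec X.…, more: end, err: end}}
[2] & ok  ok  cont: !Int.?Int.&{ack: rec X.…, err: end}
[3] !Int  ok  cont: ?Int.&{ack: rec X.…, err: end}
[4] got ?Bool, protocol expects ?Int  ✗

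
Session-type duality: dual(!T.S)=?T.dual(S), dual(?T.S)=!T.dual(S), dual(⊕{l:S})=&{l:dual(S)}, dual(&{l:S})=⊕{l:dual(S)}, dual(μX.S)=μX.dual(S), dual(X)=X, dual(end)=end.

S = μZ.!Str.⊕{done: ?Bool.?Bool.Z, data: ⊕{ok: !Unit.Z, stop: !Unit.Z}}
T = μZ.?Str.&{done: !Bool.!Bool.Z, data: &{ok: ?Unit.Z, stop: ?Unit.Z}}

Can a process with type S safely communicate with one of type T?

YES

μZ vs μZ  ✓ (rec unchanged)
  !Str vs ?Str  ✓
    ⊕{done,data} vs &{done,data}  ✓ label sets agree
      • done:
        ?Bool vs !Bool  ✓
          ?Bool vs !Bool  ✓
            Z vs Z  ✓
      • data:
        ⊕{ok,stop} vs &{ok,stop}  ✓ label sets agree
          • ok:
            !Unit vs ?Unit  ✓
              Z vs Z  ✓
          • stop:
            !Unit vs ?Unit  ✓
              Z vs Z  ✓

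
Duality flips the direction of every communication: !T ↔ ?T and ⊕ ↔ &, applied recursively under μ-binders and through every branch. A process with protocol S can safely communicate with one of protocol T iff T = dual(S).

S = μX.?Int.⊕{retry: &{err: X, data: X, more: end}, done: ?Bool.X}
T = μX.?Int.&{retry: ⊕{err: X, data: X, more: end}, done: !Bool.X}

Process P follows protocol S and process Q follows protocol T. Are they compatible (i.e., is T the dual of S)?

NO

μX ‖ μX  match (rec unchanged)
  ?Int ‖ ?Int  ✗ same direction on both sides — not dual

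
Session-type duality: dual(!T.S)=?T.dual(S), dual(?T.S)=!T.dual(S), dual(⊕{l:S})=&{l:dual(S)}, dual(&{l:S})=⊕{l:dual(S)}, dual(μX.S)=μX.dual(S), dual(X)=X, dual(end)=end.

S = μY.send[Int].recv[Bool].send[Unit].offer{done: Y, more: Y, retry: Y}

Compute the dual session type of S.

μY.recv[Int].send[Bool].recv[Unit].select{done: Y, more: Y, retry: Y}

μY ↦ μY  (μ self-dual)
  send[Int] ↦ recv[Int]
    recv[Bool] ↦ send[Bool]
      send[Unit] ↦ recv[Unit]
        offer{done,more,retry} ↦ select{done,more,retry}  (offer→select)
          [done]
            dual(Y) = Y
          [more]
            dual(Y) = Y
          [retry]
            dual(Y) = Y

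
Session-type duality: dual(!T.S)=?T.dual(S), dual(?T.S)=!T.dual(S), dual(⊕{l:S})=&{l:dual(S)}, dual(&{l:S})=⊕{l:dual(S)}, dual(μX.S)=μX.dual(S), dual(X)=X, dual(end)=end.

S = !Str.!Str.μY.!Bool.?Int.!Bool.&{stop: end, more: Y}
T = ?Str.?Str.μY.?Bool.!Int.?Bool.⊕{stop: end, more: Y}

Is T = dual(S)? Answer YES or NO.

YES

!Str | ?Str  ok
  !Str | ?Str  ok
    μY | μY  ok (binder kept)
      !Bool | ?Bool  ok
        ?Int | !Int  ok
          !Bool | ?Bool  ok
            &{stop,more} | ⊕{stop,more}  ok label sets agree
              [stop]
                end | end  ok
              [more]
                Y | Y  ok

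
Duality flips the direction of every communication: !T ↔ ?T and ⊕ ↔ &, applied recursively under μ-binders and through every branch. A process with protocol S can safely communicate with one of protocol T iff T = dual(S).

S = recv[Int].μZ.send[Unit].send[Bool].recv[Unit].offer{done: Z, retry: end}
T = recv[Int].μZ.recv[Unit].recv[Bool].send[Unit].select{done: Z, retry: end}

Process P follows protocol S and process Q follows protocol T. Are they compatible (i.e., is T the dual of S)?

NO

recv[Int] ‖ recv[Int]  ✗ same direction on both sides — not dual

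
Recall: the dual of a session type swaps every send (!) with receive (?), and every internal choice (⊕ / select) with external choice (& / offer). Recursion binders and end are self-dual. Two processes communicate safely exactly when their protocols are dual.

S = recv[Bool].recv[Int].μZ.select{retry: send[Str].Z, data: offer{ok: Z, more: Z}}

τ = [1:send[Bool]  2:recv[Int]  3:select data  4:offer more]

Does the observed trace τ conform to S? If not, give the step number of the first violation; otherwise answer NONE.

@1 got send[Bool], protocol expects recv[Bool]  ✗

1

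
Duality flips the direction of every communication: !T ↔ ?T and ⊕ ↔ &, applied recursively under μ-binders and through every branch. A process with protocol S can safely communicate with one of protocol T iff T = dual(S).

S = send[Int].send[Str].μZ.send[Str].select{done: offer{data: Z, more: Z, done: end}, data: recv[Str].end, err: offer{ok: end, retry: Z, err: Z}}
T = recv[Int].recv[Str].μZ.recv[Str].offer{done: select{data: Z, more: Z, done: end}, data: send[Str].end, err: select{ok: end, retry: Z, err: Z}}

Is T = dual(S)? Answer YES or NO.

YES

send[Int] | recv[Int]  ok
  send[Str] | recv[Str]  ok
    μZ | μZ  ok (binder kept)
      send[Str] | recv[Str]  ok
        select{done,data,err} | offer{done,data,err}  ok same labels
          case done:
            offer{data,more,done} | select{data,more,done}  ok same labels
              case data:
                Z | Z  ok
              case more:
                Z | Z  ok
              case done:
                end | end  ok
          case data:
            recv[Str] | send[Str]  ok
              end | end  ok
          case err:
            offer{ok,retry,err} | select{ok,retry,err}  ok same labels
              case ok:
                end | end  ok
              case retry:
                Z | Z  ok
              case err:
                Z | Z  ok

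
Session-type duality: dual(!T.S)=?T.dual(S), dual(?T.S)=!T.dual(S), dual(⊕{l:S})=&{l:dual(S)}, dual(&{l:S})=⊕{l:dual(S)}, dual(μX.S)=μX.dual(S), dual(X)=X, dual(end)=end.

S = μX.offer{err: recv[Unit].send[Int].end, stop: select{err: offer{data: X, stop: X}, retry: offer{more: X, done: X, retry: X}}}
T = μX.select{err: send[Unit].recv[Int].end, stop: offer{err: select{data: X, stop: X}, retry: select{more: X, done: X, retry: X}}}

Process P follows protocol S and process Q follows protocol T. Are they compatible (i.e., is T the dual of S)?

YES

μX vs μX  ✓ (binder kept)
  offer{err,stop} vs select{err,stop}  ✓ labels match
    case err:
      recv[Unit] vs send[Unit]  ✓
        send[Int] vs recv[Int]  ✓
          end vs end  ✓
    case stop:
      select{err,retry} vs offer{err,retry}  ✓ labels match
        case err:
          offer{data,stop} vs select{data,stop}  ✓ labels match
            case data:
              X vs X  ✓
            case stop:
              X vs X  ✓
        case retry:
          offer{more,done,retry} vs select{more,done,retry}  ✓ labels match
            case more:
              X vs X  ✓
            case done:
              X vs X  ✓
            case retry:
              X vs X  ✓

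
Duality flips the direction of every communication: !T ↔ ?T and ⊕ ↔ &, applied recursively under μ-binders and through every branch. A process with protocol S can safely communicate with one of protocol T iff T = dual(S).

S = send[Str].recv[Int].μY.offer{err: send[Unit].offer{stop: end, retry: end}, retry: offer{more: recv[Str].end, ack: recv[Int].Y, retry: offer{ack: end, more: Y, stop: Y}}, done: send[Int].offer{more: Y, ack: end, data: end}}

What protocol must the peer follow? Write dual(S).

send[Str] ↦ recv[Str]
  recv[Int] ↦ send[Int]
    μY ↦ μY  (rec unchanged)
      offer{err,retry,done} ↦ select{err,retry,done}  (external→internal)
        • err:
          send[Unit] ↦ recv[Unit]
            offer{stop,retry} ↦ select{stop,retry}  (external→internal)
              • stop:
                end ↦ end
              • retry:
                end ↦ end
        • retry:
          offer{more,ack,retry} ↦ select{more,ack,retry}  (external→internal)
            • more:
              recv[Str] ↦ send[Str]
                end ↦ end
            • ack:
              recv[Int] ↦ send[Int]
                Y ↦ Y
            • retry:
              offer{ack,more,stop} ↦ select{ack,more,stop}  (external→internal)
                • ack:
                  end ↦ end
                • more:
                  Y ↦ Y
                • stop:
                  Y ↦ Y
        • done:
          send[Int] ↦ recv[Int]
            offer{more,ack,data} ↦ select{more,ack,data}  (external→internal)
              • more:
                Y ↦ Y
              • ack:
                end ↦ end
              • data:
                end ↦ end

recv[Str].send[Int].μY.select{err: recv[Unit].select{stop: end, retry: end}, retry: select{more: send[Str].end, ack: send[Int].Y, retry: select{ack: end, more: Y, stop: Y}}, done: recv[Int].select{more: Y, ack: end, data: end}}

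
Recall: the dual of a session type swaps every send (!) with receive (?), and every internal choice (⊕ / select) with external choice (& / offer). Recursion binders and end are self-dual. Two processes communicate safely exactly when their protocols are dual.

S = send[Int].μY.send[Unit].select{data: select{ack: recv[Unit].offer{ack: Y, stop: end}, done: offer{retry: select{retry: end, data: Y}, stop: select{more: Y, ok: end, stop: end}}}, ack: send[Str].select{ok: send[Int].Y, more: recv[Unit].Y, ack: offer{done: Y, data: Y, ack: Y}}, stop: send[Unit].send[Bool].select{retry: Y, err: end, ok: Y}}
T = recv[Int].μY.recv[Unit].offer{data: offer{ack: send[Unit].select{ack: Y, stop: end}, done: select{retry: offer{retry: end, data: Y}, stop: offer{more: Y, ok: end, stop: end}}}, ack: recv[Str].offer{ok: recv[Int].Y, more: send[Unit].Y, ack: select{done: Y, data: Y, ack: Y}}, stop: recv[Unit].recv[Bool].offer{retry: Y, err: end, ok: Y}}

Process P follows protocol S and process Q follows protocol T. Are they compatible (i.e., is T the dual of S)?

YES

send[Int] vs recv[Int]  match
  μY vs μY  match (rec unchanged)
    send[Unit] vs recv[Unit]  match
      select{data,ack,stop} vs offer{data,ack,stop}  match label sets agree
        case data:
          select{ack,done} vs offer{ack,done}  match label sets agree
            case ack:
              recv[Unit] vs send[Unit]  match
                offer{ack,stop} vs select{ack,stop}  match label sets agree
                  case ack:
                    Y vs Y  match
                  case stop:
                    end vs end  match
            case done:
              offer{retry,stop} vs select{retry,stop}  match label sets agree
                case retry:
                  select{retry,data} vs offer{retry,data}  match label sets agree
                    case retry:
                      end vs end  match
                    case data:
                      Y vs Y  match
                case stop:
                  select{more,ok,stop} vs offer{more,ok,stop}  match label sets agree
                    case more:
                      Y vs Y  match
                    case ok:
                      end vs end  match
                    case stop:
                      end vs end  match
        case ack:
          send[Str] vs recv[Str]  match
            select{ok,more,ack} vs offer{ok,more,ack}  match label sets agree
              case ok:
                send[Int] vs recv[Int]  match
                  Y vs Y  match
              case more:
                recv[Unit] vs send[Unit]  match
                  Y vs Y  match
              case ack:
                offer{done,data,ack} vs select{done,data,ack}  match label sets agree
                  case done:
                    Y vs Y  match
                  case data:
                    Y vs Y  match
                  case ack:
                    Y vs Y  match
        case stop:
          send[Unit] vs recv[Unit]  match
            send[Bool] vs recv[Bool]  match
              select{retry,err,ok} vs offer{retry,err,ok}  match label sets agree
                case retry:
                  Y vs Y  match
                case err:
                  end vs end  match
                case ok:
                  Y vs Y  match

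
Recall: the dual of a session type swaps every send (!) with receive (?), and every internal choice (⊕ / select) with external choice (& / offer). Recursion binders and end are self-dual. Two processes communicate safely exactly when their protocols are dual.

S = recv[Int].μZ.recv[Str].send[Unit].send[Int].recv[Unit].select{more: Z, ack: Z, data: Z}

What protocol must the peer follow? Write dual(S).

send[Int].μZ.send[Str].recv[Unit].recv[Int].send[Unit].offer{more: Z, ack: Z, data: Z}

recv[Int] = send[Int]
  μZ = μZ  (μ self-dual)
    recv[Str] = send[Str]
      send[Unit] = recv[Unit]
        send[Int] = recv[Int]
          recv[Unit] = send[Unit]
            select{more,ack,data} = offer{more,ack,data}  (internal→external)
              [more]
                dual(Z) = Z
              [ack]
                dual(Z) = Z
              [data]
                dual(Z) = Z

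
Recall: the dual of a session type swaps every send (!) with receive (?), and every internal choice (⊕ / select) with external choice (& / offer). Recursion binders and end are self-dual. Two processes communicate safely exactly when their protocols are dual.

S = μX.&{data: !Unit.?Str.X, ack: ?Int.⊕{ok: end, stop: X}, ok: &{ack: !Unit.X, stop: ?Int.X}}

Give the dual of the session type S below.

μX.⊕{data: ?Unit.!Str.X, ack: !Int.&{ok: end, stop: X}, ok: ⊕{ack: ?Unit.X, stop: !Int.X}}

μX ↦ μX  (μ self-dual)
  &{data,ack,ok} ↦ ⊕{data,ack,ok}  (&→⊕)
    • data:
      !Unit ↦ ?Unit
        ?Str ↦ !Str
          X ↦ X
    • ack:
      ?Int ↦ !Int
        ⊕{ok,stop} ↦ &{ok,stop}  (internal→external)
          • ok:
            end ↦ end
          • stop:
            X ↦ X
    • ok:
      &{ack,stop} ↦ ⊕{ack,stop}  (&→⊕)
        • ack:
          !Unit ↦ ?Unit
            X ↦ X
        • stop:
          ?Int ↦ !Int
            X ↦ X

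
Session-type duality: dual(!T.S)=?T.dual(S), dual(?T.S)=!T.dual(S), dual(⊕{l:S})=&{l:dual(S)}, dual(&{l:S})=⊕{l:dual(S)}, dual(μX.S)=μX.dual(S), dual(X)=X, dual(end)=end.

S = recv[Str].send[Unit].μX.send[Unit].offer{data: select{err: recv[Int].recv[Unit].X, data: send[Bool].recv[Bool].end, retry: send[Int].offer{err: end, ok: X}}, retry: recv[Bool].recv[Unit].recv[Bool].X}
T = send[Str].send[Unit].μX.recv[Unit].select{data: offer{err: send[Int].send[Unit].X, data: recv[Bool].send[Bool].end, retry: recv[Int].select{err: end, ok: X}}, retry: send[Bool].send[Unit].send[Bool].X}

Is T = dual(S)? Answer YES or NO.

recv[Str] vs send[Str]  ok
  send[Unit] vs send[Unit]  ✗ same direction on both sides — not dual

NO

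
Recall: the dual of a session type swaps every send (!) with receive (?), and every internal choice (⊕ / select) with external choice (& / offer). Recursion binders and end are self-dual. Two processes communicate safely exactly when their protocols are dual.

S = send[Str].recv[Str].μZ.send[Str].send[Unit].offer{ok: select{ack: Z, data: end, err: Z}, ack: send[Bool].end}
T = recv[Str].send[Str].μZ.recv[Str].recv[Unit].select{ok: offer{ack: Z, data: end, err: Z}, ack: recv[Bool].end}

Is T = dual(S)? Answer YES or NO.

YES

send[Str] | recv[Str]  ok
  recv[Str] | send[Str]  ok
    μZ | μZ  ok (rec unchanged)
      send[Str] | recv[Str]  ok
        send[Unit] | recv[Unit]  ok
          offer{ok,ack} | select{ok,ack}  ok labels match
            • ok:
              select{ack,data,err} | offer{ack,data,err}  ok labels match
                • ack:
                  Z | Z  ok
                • data:
                  end | end  ok
                • err:
                  Z | Z  ok
            • ack:
              send[Bool] | recv[Bool]  ok
                end | end  ok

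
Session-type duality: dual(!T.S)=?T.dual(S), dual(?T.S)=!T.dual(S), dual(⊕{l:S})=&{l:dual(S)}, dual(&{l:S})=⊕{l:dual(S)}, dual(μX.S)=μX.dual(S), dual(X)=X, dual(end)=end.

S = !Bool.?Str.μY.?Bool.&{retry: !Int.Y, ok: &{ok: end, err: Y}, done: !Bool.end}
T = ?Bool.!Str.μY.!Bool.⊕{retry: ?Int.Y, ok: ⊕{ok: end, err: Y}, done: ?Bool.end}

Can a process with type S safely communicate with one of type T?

!Bool vs ?Bool  ok
  ?Str vs !Str  ok
    μY vs μY  ok (binder kept)
      ?Bool vs !Bool  ok
        &{retry,ok,done} vs ⊕{retry,ok,done}  ok label sets agree
          • retry:
            !Int vs ?Int  ok
              Y vs Y  ok
          • ok:
            &{ok,err} vs ⊕{ok,err}  ok label sets agree
              • ok:
                end vs end  ok
              • err:
                Y vs Y  ok
          • done:
            !Bool vs ?Bool  ok
              end vs end  ok

YES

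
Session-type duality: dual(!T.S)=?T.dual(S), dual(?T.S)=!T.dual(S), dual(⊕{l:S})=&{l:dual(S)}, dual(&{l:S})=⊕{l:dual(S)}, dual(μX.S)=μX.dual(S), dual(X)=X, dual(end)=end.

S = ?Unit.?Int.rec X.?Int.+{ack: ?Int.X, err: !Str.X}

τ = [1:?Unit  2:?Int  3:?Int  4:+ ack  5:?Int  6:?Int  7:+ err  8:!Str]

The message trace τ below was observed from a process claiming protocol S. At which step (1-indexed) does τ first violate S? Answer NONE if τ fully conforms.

[1] ?Unit  ok  now at ?Int.rec X.…
[2] ?Int  ok  now at rec X.…
[3] ?Int  ok  now at +{ack: ?Int.rec X.…, err: !Str.rec X.…}
[4] + ack  ok  now at ?Int.rec X.…
[5] ?Int  ok  now at rec X.…
[6] ?Int  ok  now at +{ack: ?Int.rec X.…, err: !Str.rec X.…}
[7] + err  ok  now at !Str.rec X.…
[8] !Str  ok  now at rec X.…
all 8 steps conform

NONE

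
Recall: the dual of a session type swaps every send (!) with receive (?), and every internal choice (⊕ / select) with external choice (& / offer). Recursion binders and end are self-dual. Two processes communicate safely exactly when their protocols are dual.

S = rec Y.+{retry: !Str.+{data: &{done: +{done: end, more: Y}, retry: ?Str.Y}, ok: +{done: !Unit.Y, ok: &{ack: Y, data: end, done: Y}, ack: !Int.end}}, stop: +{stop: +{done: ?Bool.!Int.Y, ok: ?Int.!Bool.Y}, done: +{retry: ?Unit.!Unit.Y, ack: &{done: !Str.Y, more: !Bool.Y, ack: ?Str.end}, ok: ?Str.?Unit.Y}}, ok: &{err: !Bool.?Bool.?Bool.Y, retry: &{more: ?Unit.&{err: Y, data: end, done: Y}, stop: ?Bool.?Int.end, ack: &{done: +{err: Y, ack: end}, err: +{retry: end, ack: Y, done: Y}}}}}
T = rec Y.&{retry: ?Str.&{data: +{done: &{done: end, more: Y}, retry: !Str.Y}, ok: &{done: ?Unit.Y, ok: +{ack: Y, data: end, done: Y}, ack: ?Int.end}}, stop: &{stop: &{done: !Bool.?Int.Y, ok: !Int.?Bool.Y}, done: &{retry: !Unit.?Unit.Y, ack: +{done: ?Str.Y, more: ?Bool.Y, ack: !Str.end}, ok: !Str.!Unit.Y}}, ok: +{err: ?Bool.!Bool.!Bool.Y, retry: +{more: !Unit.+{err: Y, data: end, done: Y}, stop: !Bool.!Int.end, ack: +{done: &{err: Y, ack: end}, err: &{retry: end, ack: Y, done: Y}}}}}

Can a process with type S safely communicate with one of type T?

YES

rec Y | rec Y  match (binder kept)
  +{retry,stop,ok} | &{retry,stop,ok}  match labels match
    case retry:
      !Str | ?Str  match
        +{data,ok} | &{data,ok}  match labels match
          case data:
            &{done,retry} | +{done,retry}  match labels match
              case done:
                +{done,more} | &{done,more}  match labels match
                  case done:
                    end | end  match
                  case more:
                    Y | Y  match
              case retry:
                ?Str | !Str  match
                  Y | Y  match
          case ok:
            +{done,ok,ack} | &{done,ok,ack}  match labels match
              case done:
                !Unit | ?Unit  match
                  Y | Y  match
              case ok:
                &{ack,data,done} | +{ack,data,done}  match labels match
                  case ack:
                    Y | Y  match
                  case data:
                    end | end  match
                  case done:
                    Y | Y  match
              case ack:
                !Int | ?Int  match
                  end | end  match
    case stop:
      +{stop,done} | &{stop,done}  match labels match
        case stop:
          +{done,ok} | &{done,ok}  match labels match
            case done:
              ?Bool | !Bool  match
                !Int | ?Int  match
                  Y | Y  match
            case ok:
              ?Int | !Int  match
                !Bool | ?Bool  match
                  Y | Y  match
        case done:
          +{retry,ack,ok} | &{retry,ack,ok}  match labels match
            case retry:
              ?Unit | !Unit  match
                !Unit | ?Unit  match
                  Y | Y  match
            case ack:
              &{done,more,ack} | +{done,more,ack}  match labels match
                case done:
                  !Str | ?Str  match
                    Y | Y  match
                case more:
                  !Bool | ?Bool  match
                    Y | Y  match
                case ack:
                  ?Str | !Str  match
                    end | end  match
            case ok:
              ?Str | !Str  match
                ?Unit | !Unit  match
                  Y | Y  match
    case ok:
      &{err,retry} | +{err,retry}  match labels match
        case err:
          !Bool | ?Bool  match
            ?Bool | !Bool  match
              ?Bool | !Bool  match
                Y | Y  match
        case retry:
          &{more,stop,ack} | +{more,stop,ack}  match labels match
            case more:
              ?Unit | !Unit  match
                &{err,data,done} | +{err,data,done}  match labels match
                  case err:
                    Y | Y  match
                  case data:
                    end | end  match
                  case done:
                    Y | Y  match
            case stop:
              ?Bool | !Bool  match
                ?Int | !Int  match
                  end | end  match
            case ack:
              &{done,err} | +{done,err}  match labels match
                case done:
                  +{err,ack} | &{err,ack}  match labels match
                    case err:
                      Y | Y  match
                    case ack:
                      end | end  match
                case err:
                  +{retry,ack,done} | &{retry,ack,done}  match labels match
                    case retry:
                      end | end  match
                    case ack:
                      Y | Y  match
                    case done:
                      Y | Y  match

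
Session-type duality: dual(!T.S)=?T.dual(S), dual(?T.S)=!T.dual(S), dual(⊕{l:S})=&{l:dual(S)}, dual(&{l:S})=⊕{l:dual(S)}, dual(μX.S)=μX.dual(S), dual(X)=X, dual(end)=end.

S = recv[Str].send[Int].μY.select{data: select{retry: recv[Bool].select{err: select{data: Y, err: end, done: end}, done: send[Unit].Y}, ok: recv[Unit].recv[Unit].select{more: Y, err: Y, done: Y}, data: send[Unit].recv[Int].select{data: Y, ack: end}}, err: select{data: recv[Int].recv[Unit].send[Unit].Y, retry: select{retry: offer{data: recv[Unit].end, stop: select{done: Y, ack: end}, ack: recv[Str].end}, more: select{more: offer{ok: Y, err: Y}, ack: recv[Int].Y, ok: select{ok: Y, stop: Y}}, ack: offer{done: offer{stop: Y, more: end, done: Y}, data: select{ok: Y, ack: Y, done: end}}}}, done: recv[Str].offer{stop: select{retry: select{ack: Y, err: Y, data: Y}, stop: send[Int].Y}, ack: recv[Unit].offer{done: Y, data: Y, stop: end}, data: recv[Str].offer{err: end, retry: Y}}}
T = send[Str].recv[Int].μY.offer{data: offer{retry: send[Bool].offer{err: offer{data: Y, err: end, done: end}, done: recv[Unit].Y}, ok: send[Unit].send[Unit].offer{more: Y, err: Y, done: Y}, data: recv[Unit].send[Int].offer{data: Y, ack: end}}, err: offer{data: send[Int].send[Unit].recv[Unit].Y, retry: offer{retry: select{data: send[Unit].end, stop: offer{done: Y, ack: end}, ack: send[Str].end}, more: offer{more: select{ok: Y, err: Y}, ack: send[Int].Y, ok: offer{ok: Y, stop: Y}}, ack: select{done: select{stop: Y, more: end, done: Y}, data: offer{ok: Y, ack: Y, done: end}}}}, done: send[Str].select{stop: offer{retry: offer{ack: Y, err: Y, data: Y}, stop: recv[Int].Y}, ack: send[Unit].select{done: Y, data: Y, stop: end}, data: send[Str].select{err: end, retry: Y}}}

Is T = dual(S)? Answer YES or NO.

recv[Str] vs send[Str]  ✓
  send[Int] vs recv[Int]  ✓
    μY vs μY  ✓ (binder kept)
      select{data,err,done} vs offer{data,err,done}  ✓ same labels
        case data:
          select{retry,ok,data} vs offer{retry,ok,data}  ✓ same labels
            case retry:
              recv[Bool] vs send[Bool]  ✓
                select{err,done} vs offer{err,done}  ✓ same labels
                  case err:
                    select{data,err,done} vs offer{data,err,done}  ✓ same labels
                      case data:
                        Y vs Y  ✓
                      case err:
                        end vs end  ✓
                      case done:
                        end vs end  ✓
                  case done:
                    send[Unit] vs recv[Unit]  ✓
                      Y vs Y  ✓
            case ok:
              recv[Unit] vs send[Unit]  ✓
                recv[Unit] vs send[Unit]  ✓
                  select{more,err,done} vs offer{more,err,done}  ✓ same labels
                    case more:
                      Y vs Y  ✓
                    case err:
                      Y vs Y  ✓
                    case done:
                      Y vs Y  ✓
            case data:
              send[Unit] vs recv[Unit]  ✓
                recv[Int] vs send[Int]  ✓
                  select{data,ack} vs offer{data,ack}  ✓ same labels
                    case data:
                      Y vs Y  ✓
                    case ack:
                      end vs end  ✓
        case err:
          select{data,retry} vs offer{data,retry}  ✓ same labels
            case data:
              recv[Int] vs send[Int]  ✓
                recv[Unit] vs send[Unit]  ✓
                  send[Unit] vs recv[Unit]  ✓
                    Y vs Y  ✓
            case retry:
              select{retry,more,ack} vs offer{retry,more,ack}  ✓ same labels
                case retry:
                  offer{data,stop,ack} vs select{data,stop,ack}  ✓ same labels
                    case data:
                      recv[Unit] vs send[Unit]  ✓
                        end vs end  ✓
                    case stop:
                      select{done,ack} vs offer{done,ack}  ✓ same labels
                        case done:
                          Y vs Y  ✓
                        case ack:
                          end vs end  ✓
                    case ack:
                      recv[Str] vs send[Str]  ✓
                        end vs end  ✓
                case more:
                  select{more,ack,ok} vs offer{more,ack,ok}  ✓ same labels
                    case more:
                      offer{ok,err} vs select{ok,err}  ✓ same labels
                        case ok:
                          Y vs Y  ✓
                        case err:
                          Y vs Y  ✓
                    case ack:
                      recv[Int] vs send[Int]  ✓
                        Y vs Y  ✓
                    case ok:
                      select{ok,stop} vs offer{ok,stop}  ✓ same labels
                        case ok:
                          Y vs Y  ✓
                        case stop:
                          Y vs Y  ✓
                case ack:
                  offer{done,data} vs select{done,data}  ✓ same labels
                    case done:
                      offer{stop,more,done} vs select{stop,more,done}  ✓ same labels
                        case stop:
                          Y vs Y  ✓
                        case more:
                          end vs end  ✓
                        case done:
                          Y vs Y  ✓
                    case data:
                      select{ok,ack,done} vs offer{ok,ack,done}  ✓ same labels
                        case ok:
                          Y vs Y  ✓
                        case ack:
                          Y vs Y  ✓
                        case done:
                          end vs end  ✓
        case done:
          recv[Str] vs send[Str]  ✓
            offer{stop,ack,data} vs select{stop,ack,data}  ✓ same labels
              case stop:
                select{retry,stop} vs offer{retry,stop}  ✓ same labels
                  case retry:
                    select{ack,err,data} vs offer{ack,err,data}  ✓ same labels
                      case ack:
                        Y vs Y  ✓
                      case err:
                        Y vs Y  ✓
                      case data:
                        Y vs Y  ✓
                  case stop:
                    send[Int] vs recv[Int]  ✓
                      Y vs Y  ✓
              case ack:
                recv[Unit] vs send[Unit]  ✓
                  offer{done,data,stop} vs select{done,data,stop}  ✓ same labels
                    case done:
                      Y vs Y  ✓
                    case data:
                      Y vs Y  ✓
                    case stop:
                      end vs end  ✓
              case data:
                recv[Str] vs send[Str]  ✓
                  offer{err,retry} vs select{err,retry}  ✓ same labels
                    case err:
                      end vs end  ✓
                    case retry:
                      Y vs Y  ✓

YES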